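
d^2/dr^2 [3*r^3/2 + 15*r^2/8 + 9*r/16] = 9*r + 15/4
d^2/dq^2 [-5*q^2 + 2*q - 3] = -10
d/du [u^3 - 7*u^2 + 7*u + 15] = 3*u^2 - 14*u + 7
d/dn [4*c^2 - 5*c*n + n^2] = -5*c + 2*n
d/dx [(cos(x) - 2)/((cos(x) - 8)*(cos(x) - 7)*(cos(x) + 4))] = (91*cos(x) - 17*cos(2*x) + cos(3*x) - 449)*sin(x)/(2*(cos(x) - 8)^2*(cos(x) - 7)^2*(cos(x) + 4)^2)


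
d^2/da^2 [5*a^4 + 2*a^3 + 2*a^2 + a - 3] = 60*a^2 + 12*a + 4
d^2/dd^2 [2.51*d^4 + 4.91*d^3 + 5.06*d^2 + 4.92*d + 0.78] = 30.12*d^2 + 29.46*d + 10.12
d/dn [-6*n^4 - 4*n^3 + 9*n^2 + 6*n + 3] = -24*n^3 - 12*n^2 + 18*n + 6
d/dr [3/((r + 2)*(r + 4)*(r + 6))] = 3*(-3*r^2 - 24*r - 44)/(r^6 + 24*r^5 + 232*r^4 + 1152*r^3 + 3088*r^2 + 4224*r + 2304)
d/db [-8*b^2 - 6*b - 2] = -16*b - 6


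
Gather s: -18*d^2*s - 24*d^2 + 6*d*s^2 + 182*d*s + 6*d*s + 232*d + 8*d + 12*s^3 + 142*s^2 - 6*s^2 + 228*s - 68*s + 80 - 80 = -24*d^2 + 240*d + 12*s^3 + s^2*(6*d + 136) + s*(-18*d^2 + 188*d + 160)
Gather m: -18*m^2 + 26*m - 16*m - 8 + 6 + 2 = -18*m^2 + 10*m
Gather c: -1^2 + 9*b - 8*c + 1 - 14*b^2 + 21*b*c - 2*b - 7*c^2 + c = -14*b^2 + 7*b - 7*c^2 + c*(21*b - 7)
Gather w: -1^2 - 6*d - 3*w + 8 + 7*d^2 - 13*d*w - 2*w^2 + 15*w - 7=7*d^2 - 6*d - 2*w^2 + w*(12 - 13*d)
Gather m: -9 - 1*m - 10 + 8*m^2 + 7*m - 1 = 8*m^2 + 6*m - 20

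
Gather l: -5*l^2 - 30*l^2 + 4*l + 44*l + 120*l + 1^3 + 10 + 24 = -35*l^2 + 168*l + 35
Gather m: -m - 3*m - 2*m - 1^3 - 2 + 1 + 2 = -6*m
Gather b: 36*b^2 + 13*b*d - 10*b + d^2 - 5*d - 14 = 36*b^2 + b*(13*d - 10) + d^2 - 5*d - 14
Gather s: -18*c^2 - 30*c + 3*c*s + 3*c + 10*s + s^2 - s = -18*c^2 - 27*c + s^2 + s*(3*c + 9)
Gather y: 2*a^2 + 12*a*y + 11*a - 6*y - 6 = 2*a^2 + 11*a + y*(12*a - 6) - 6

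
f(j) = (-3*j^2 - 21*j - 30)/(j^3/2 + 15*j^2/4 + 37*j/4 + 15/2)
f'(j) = (-6*j - 21)/(j^3/2 + 15*j^2/4 + 37*j/4 + 15/2) + (-3*j^2 - 21*j - 30)*(-3*j^2/2 - 15*j/2 - 37/4)/(j^3/2 + 15*j^2/4 + 37*j/4 + 15/2)^2 = 24*(j^2 + 10*j + 20)/(4*j^4 + 44*j^3 + 181*j^2 + 330*j + 225)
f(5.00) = -1.00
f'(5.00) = 0.16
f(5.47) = -0.93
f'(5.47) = 0.14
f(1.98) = -1.88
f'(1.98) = 0.53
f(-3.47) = -20.14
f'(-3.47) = -76.76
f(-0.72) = -6.33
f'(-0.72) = 4.85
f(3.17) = -1.40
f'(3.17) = 0.30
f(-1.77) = -21.58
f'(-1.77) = 40.43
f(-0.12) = -4.27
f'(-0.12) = 2.40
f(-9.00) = 0.62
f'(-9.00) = 0.04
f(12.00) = -0.47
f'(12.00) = 0.04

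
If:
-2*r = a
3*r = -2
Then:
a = 4/3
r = -2/3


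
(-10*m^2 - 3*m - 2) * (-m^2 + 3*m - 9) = 10*m^4 - 27*m^3 + 83*m^2 + 21*m + 18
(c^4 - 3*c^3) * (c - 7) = c^5 - 10*c^4 + 21*c^3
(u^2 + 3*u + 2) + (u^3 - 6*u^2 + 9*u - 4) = u^3 - 5*u^2 + 12*u - 2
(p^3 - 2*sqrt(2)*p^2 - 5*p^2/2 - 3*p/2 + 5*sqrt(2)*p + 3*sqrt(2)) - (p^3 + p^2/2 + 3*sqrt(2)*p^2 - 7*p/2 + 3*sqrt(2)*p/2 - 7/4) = -5*sqrt(2)*p^2 - 3*p^2 + 2*p + 7*sqrt(2)*p/2 + 7/4 + 3*sqrt(2)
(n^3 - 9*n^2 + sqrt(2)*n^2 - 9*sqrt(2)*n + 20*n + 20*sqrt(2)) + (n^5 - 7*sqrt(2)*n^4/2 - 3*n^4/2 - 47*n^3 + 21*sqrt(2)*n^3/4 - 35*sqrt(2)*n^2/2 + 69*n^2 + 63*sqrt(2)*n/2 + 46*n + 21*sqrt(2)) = n^5 - 7*sqrt(2)*n^4/2 - 3*n^4/2 - 46*n^3 + 21*sqrt(2)*n^3/4 - 33*sqrt(2)*n^2/2 + 60*n^2 + 45*sqrt(2)*n/2 + 66*n + 41*sqrt(2)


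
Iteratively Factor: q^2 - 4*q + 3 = (q - 3)*(q - 1)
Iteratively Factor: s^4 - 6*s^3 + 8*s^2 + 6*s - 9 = (s - 1)*(s^3 - 5*s^2 + 3*s + 9) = (s - 3)*(s - 1)*(s^2 - 2*s - 3) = (s - 3)*(s - 1)*(s + 1)*(s - 3)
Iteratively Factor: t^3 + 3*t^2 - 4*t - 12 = (t - 2)*(t^2 + 5*t + 6) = (t - 2)*(t + 3)*(t + 2)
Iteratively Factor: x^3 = (x)*(x^2) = x^2*(x)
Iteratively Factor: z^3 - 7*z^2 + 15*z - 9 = (z - 3)*(z^2 - 4*z + 3) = (z - 3)^2*(z - 1)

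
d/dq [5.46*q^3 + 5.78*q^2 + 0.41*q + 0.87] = 16.38*q^2 + 11.56*q + 0.41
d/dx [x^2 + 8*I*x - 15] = 2*x + 8*I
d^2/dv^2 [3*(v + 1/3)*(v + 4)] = 6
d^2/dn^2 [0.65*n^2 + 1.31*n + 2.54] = 1.30000000000000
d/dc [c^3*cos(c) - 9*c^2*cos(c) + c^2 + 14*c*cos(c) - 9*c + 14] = -c^3*sin(c) + 9*c^2*sin(c) + 3*c^2*cos(c) - 14*c*sin(c) - 18*c*cos(c) + 2*c + 14*cos(c) - 9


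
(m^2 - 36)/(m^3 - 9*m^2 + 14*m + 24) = (m + 6)/(m^2 - 3*m - 4)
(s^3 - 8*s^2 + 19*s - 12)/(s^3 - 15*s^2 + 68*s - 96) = (s - 1)/(s - 8)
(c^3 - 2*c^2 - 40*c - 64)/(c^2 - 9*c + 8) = (c^2 + 6*c + 8)/(c - 1)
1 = 1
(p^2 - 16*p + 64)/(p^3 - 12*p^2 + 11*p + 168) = (p - 8)/(p^2 - 4*p - 21)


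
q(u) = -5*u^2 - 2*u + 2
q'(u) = -10*u - 2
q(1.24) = -8.17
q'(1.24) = -14.40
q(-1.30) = -3.85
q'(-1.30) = 11.00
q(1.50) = -12.25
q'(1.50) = -17.00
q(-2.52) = -24.71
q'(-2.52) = 23.20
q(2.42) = -32.12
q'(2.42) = -26.20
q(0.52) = -0.39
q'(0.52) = -7.20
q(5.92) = -185.07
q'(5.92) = -61.20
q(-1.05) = -1.41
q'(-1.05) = 8.50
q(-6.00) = -166.00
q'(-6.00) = 58.00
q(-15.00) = -1093.00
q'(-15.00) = 148.00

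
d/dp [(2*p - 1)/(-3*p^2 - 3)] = 2*(p^2 - p - 1)/(3*(p^4 + 2*p^2 + 1))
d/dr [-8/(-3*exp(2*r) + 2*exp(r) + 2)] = (16 - 48*exp(r))*exp(r)/(-3*exp(2*r) + 2*exp(r) + 2)^2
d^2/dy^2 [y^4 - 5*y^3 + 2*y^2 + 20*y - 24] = 12*y^2 - 30*y + 4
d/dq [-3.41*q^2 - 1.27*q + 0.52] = -6.82*q - 1.27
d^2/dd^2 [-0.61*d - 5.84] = 0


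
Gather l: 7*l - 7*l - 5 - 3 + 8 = 0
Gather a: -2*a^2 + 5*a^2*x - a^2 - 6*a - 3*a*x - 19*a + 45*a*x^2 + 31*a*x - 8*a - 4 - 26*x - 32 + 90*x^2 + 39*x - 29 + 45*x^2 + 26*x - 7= a^2*(5*x - 3) + a*(45*x^2 + 28*x - 33) + 135*x^2 + 39*x - 72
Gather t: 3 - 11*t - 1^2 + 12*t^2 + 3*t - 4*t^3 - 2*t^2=-4*t^3 + 10*t^2 - 8*t + 2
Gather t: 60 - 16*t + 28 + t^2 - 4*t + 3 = t^2 - 20*t + 91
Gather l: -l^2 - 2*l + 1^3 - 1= -l^2 - 2*l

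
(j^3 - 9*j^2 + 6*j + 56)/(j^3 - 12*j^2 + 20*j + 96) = (j^2 - 11*j + 28)/(j^2 - 14*j + 48)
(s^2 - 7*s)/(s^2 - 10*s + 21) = s/(s - 3)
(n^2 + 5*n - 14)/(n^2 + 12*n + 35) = (n - 2)/(n + 5)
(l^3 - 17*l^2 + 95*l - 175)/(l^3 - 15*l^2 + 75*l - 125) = (l - 7)/(l - 5)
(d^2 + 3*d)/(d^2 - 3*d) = (d + 3)/(d - 3)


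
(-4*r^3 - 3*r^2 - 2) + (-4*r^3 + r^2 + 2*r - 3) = -8*r^3 - 2*r^2 + 2*r - 5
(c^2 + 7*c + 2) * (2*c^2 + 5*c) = 2*c^4 + 19*c^3 + 39*c^2 + 10*c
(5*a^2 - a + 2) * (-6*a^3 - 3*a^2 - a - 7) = -30*a^5 - 9*a^4 - 14*a^3 - 40*a^2 + 5*a - 14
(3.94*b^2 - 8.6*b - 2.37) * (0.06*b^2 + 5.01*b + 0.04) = 0.2364*b^4 + 19.2234*b^3 - 43.0706*b^2 - 12.2177*b - 0.0948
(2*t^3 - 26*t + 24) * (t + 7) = 2*t^4 + 14*t^3 - 26*t^2 - 158*t + 168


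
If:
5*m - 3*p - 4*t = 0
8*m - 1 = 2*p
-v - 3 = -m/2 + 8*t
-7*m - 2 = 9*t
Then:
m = 43/70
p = 137/70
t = -7/10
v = 407/140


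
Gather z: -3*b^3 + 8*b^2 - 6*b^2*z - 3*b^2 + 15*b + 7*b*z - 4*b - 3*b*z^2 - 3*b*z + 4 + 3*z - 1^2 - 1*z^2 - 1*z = -3*b^3 + 5*b^2 + 11*b + z^2*(-3*b - 1) + z*(-6*b^2 + 4*b + 2) + 3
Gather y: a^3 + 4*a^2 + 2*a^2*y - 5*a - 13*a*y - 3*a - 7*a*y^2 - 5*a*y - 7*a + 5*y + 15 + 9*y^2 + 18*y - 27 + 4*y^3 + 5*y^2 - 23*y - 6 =a^3 + 4*a^2 - 15*a + 4*y^3 + y^2*(14 - 7*a) + y*(2*a^2 - 18*a) - 18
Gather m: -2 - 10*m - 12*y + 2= -10*m - 12*y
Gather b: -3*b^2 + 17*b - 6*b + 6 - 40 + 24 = -3*b^2 + 11*b - 10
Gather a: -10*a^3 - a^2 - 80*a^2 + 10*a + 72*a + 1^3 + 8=-10*a^3 - 81*a^2 + 82*a + 9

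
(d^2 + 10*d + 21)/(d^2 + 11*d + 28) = (d + 3)/(d + 4)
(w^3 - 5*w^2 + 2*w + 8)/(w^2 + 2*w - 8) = (w^2 - 3*w - 4)/(w + 4)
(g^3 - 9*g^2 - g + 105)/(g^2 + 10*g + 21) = (g^2 - 12*g + 35)/(g + 7)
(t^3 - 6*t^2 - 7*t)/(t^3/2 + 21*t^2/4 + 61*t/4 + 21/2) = 4*t*(t - 7)/(2*t^2 + 19*t + 42)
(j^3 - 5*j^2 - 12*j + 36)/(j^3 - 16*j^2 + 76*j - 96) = (j + 3)/(j - 8)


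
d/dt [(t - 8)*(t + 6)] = 2*t - 2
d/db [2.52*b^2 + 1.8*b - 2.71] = 5.04*b + 1.8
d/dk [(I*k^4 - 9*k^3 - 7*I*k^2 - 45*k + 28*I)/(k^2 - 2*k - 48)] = (2*I*k^5 + k^4*(-9 - 6*I) + k^3*(36 - 192*I) + k^2*(1341 + 14*I) + 616*I*k + 2160 + 56*I)/(k^4 - 4*k^3 - 92*k^2 + 192*k + 2304)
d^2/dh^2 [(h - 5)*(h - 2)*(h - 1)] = 6*h - 16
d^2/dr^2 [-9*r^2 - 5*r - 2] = -18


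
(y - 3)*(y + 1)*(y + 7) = y^3 + 5*y^2 - 17*y - 21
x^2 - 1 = (x - 1)*(x + 1)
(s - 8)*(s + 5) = s^2 - 3*s - 40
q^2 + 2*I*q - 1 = (q + I)^2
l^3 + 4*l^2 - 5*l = l*(l - 1)*(l + 5)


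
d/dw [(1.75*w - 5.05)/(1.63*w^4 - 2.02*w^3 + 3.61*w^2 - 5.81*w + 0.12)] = (-8.5575*w^4 + 39.996*w^3 - 36.9205*w^2 + 36.461*w - 29.1305)/(2.6569*w^8 - 6.5852*w^7 + 15.849*w^6 - 33.525*w^5 + 36.8957*w^4 - 42.433*w^3 + 34.6225*w^2 - 1.3944*w + 0.0144)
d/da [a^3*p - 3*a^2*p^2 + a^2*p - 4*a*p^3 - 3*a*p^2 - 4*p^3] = p*(3*a^2 - 6*a*p + 2*a - 4*p^2 - 3*p)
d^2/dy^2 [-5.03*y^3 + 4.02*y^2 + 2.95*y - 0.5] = 8.04 - 30.18*y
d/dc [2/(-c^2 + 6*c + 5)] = 4*(c - 3)/(-c^2 + 6*c + 5)^2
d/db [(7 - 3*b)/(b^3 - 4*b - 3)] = (-3*b^3 + 12*b + (3*b - 7)*(3*b^2 - 4) + 9)/(-b^3 + 4*b + 3)^2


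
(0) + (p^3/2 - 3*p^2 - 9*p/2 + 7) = p^3/2 - 3*p^2 - 9*p/2 + 7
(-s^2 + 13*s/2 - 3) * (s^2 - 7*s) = -s^4 + 27*s^3/2 - 97*s^2/2 + 21*s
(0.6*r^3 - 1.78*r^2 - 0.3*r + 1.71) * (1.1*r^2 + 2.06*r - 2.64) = 0.66*r^5 - 0.722*r^4 - 5.5808*r^3 + 5.9622*r^2 + 4.3146*r - 4.5144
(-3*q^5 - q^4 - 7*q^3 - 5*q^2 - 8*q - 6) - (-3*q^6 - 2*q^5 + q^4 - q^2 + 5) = 3*q^6 - q^5 - 2*q^4 - 7*q^3 - 4*q^2 - 8*q - 11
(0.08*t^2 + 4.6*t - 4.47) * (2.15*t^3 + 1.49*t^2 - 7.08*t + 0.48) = 0.172*t^5 + 10.0092*t^4 - 3.3229*t^3 - 39.1899*t^2 + 33.8556*t - 2.1456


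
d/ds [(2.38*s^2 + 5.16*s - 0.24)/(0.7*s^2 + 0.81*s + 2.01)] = (-1.6842*s^2 + 9.9036*s + 10.566)/(0.49*s^4 + 1.134*s^3 + 3.4701*s^2 + 3.2562*s + 4.0401)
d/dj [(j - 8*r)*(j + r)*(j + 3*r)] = 3*j^2 - 8*j*r - 29*r^2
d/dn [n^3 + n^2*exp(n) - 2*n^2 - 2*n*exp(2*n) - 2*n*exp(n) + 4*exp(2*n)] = n^2*exp(n) + 3*n^2 - 4*n*exp(2*n) - 4*n + 6*exp(2*n) - 2*exp(n)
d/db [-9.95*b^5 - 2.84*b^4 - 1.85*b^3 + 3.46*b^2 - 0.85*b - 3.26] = -49.75*b^4 - 11.36*b^3 - 5.55*b^2 + 6.92*b - 0.85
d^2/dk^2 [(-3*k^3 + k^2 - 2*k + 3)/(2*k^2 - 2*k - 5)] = 2*(-46*k^3 - 24*k^2 - 321*k + 87)/(8*k^6 - 24*k^5 - 36*k^4 + 112*k^3 + 90*k^2 - 150*k - 125)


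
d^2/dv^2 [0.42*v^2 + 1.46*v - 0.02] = 0.840000000000000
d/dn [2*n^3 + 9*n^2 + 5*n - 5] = 6*n^2 + 18*n + 5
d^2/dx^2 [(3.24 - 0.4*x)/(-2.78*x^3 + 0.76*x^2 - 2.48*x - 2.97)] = (18.54816*x^5 - 305.550912*x^4 + 104.474112*x^3 - 184.88736*x^2 + 202.566096*x - 60.373728)/(21.484952*x^9 - 17.620752*x^8 + 62.31648*x^7 + 36.982604*x^6 + 17.941584*x^5 + 113.981712*x^4 + 55.232162*x^3 + 34.688412*x^2 + 65.627496*x + 26.198073)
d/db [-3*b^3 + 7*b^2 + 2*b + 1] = -9*b^2 + 14*b + 2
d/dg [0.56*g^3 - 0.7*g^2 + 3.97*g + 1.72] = 1.68*g^2 - 1.4*g + 3.97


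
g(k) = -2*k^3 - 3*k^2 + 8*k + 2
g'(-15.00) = -1252.00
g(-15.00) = 5957.00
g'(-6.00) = -172.00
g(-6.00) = 278.00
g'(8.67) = -495.03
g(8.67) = -1457.58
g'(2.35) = -39.24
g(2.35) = -21.72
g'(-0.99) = 8.06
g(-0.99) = -6.92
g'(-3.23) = -35.22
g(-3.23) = 12.26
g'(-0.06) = 8.34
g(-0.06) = 1.51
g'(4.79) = -158.40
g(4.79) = -248.32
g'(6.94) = -322.62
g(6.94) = -755.48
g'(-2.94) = -26.22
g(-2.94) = 3.37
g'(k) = -6*k^2 - 6*k + 8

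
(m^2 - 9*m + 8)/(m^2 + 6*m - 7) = (m - 8)/(m + 7)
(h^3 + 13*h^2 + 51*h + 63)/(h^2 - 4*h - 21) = (h^2 + 10*h + 21)/(h - 7)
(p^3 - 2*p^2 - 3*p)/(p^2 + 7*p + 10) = p*(p^2 - 2*p - 3)/(p^2 + 7*p + 10)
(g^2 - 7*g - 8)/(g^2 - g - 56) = (g + 1)/(g + 7)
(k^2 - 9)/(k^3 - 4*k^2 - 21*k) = (k - 3)/(k*(k - 7))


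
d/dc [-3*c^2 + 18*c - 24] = 18 - 6*c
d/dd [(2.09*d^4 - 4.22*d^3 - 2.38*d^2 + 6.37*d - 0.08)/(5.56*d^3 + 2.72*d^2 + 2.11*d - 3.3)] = (11.6204*d^6 + 11.3696*d^5 + 14.9841*d^4 - 116.2308*d^3 + 20.7642*d^2 + 16.1432*d - 20.8522)/(30.9136*d^6 + 30.2464*d^5 + 30.8616*d^4 - 25.2176*d^3 - 13.4999*d^2 - 13.926*d + 10.89)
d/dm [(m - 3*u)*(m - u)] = 2*m - 4*u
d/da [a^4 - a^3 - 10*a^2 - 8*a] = 4*a^3 - 3*a^2 - 20*a - 8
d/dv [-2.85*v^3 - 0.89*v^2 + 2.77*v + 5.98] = -8.55*v^2 - 1.78*v + 2.77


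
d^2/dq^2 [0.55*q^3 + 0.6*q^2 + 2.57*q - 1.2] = 3.3*q + 1.2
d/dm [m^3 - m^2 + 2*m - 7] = 3*m^2 - 2*m + 2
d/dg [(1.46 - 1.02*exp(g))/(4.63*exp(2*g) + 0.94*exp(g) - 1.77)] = (4.7226*exp(2*g) - 13.5196*exp(g) + 0.433)*exp(g)/(21.4369*exp(4*g) + 8.7044*exp(3*g) - 15.5066*exp(2*g) - 3.3276*exp(g) + 3.1329)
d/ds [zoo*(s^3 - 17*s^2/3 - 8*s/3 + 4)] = zoo*(s^2 + s + 1)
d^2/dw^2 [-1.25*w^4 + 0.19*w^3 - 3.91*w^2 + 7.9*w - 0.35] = -15.0*w^2 + 1.14*w - 7.82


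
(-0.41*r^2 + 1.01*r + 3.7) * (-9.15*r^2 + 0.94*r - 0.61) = 3.7515*r^4 - 9.6269*r^3 - 32.6555*r^2 + 2.8619*r - 2.257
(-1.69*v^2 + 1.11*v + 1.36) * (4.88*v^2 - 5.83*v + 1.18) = -8.2472*v^4 + 15.2695*v^3 - 1.8287*v^2 - 6.619*v + 1.6048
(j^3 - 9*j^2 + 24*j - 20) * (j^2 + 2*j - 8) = j^5 - 7*j^4 - 2*j^3 + 100*j^2 - 232*j + 160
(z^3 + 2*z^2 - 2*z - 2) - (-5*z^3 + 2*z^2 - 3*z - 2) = 6*z^3 + z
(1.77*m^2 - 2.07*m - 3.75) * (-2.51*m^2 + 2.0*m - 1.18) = -4.4427*m^4 + 8.7357*m^3 + 3.1839*m^2 - 5.0574*m + 4.425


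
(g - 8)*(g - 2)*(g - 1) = g^3 - 11*g^2 + 26*g - 16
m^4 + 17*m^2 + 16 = (m - 4*I)*(m - I)*(m + I)*(m + 4*I)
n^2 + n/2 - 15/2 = (n - 5/2)*(n + 3)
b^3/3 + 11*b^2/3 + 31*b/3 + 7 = (b/3 + 1)*(b + 1)*(b + 7)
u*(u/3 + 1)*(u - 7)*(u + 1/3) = u^4/3 - 11*u^3/9 - 67*u^2/9 - 7*u/3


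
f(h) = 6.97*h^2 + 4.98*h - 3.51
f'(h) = 13.94*h + 4.98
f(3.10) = 78.91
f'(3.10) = 48.19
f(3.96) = 125.51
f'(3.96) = 60.18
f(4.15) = 137.20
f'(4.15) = 62.83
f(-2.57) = 29.73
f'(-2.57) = -30.85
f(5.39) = 225.83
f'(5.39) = 80.12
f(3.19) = 83.30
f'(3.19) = 49.45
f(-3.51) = 64.88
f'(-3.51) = -43.95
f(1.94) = 32.38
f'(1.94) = 32.02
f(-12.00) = 940.41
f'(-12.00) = -162.30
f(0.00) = -3.51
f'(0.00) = 4.98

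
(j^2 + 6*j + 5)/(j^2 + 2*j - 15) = (j + 1)/(j - 3)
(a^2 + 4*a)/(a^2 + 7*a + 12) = a/(a + 3)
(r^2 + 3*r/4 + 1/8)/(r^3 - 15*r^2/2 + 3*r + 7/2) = (r + 1/4)/(r^2 - 8*r + 7)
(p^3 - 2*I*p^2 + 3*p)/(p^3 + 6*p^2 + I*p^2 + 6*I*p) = (p - 3*I)/(p + 6)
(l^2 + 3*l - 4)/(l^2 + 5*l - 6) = (l + 4)/(l + 6)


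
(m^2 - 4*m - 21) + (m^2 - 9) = 2*m^2 - 4*m - 30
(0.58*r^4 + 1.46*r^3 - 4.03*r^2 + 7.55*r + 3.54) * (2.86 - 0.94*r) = -0.5452*r^5 + 0.2864*r^4 + 7.9638*r^3 - 18.6228*r^2 + 18.2654*r + 10.1244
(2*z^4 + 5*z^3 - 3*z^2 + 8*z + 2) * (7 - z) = -2*z^5 + 9*z^4 + 38*z^3 - 29*z^2 + 54*z + 14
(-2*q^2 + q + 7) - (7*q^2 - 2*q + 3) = -9*q^2 + 3*q + 4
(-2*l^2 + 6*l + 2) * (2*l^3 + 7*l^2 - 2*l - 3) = -4*l^5 - 2*l^4 + 50*l^3 + 8*l^2 - 22*l - 6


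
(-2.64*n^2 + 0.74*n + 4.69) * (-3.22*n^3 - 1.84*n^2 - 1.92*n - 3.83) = 8.5008*n^5 + 2.4748*n^4 - 11.3946*n^3 + 0.0607999999999986*n^2 - 11.839*n - 17.9627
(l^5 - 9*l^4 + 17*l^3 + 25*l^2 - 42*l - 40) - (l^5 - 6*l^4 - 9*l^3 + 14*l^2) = -3*l^4 + 26*l^3 + 11*l^2 - 42*l - 40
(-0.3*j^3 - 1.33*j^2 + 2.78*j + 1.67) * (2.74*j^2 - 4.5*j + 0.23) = -0.822*j^5 - 2.2942*j^4 + 13.5332*j^3 - 8.2401*j^2 - 6.8756*j + 0.3841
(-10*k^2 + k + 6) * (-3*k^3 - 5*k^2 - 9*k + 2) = 30*k^5 + 47*k^4 + 67*k^3 - 59*k^2 - 52*k + 12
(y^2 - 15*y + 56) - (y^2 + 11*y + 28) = 28 - 26*y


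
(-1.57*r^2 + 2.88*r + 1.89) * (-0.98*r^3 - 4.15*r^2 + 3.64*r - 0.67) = 1.5386*r^5 + 3.6931*r^4 - 19.519*r^3 + 3.6916*r^2 + 4.95*r - 1.2663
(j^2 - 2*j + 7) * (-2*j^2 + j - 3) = -2*j^4 + 5*j^3 - 19*j^2 + 13*j - 21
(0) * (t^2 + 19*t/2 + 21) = 0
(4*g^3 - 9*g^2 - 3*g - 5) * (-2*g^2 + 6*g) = -8*g^5 + 42*g^4 - 48*g^3 - 8*g^2 - 30*g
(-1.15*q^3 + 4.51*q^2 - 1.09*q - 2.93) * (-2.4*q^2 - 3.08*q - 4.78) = 2.76*q^5 - 7.282*q^4 - 5.7778*q^3 - 11.1686*q^2 + 14.2346*q + 14.0054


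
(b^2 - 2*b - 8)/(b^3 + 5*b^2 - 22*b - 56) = 1/(b + 7)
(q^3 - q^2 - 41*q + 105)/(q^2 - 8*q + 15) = q + 7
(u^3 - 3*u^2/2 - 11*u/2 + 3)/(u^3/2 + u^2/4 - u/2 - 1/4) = 2*(2*u^3 - 3*u^2 - 11*u + 6)/(2*u^3 + u^2 - 2*u - 1)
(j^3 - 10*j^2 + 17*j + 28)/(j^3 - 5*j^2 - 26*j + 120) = (j^2 - 6*j - 7)/(j^2 - j - 30)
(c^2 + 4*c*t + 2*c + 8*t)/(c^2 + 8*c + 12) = (c + 4*t)/(c + 6)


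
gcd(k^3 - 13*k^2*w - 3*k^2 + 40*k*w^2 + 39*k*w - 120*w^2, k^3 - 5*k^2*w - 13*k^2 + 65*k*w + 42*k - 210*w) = -k + 5*w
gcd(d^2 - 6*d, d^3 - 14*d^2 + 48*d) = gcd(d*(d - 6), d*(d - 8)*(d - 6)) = d^2 - 6*d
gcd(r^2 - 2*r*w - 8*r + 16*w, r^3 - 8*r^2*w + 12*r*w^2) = r - 2*w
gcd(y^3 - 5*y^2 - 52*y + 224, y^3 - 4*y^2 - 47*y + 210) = y + 7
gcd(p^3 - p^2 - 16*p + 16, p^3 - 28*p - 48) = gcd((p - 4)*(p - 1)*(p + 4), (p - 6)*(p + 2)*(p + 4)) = p + 4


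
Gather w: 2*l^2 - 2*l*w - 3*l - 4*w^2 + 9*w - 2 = 2*l^2 - 3*l - 4*w^2 + w*(9 - 2*l) - 2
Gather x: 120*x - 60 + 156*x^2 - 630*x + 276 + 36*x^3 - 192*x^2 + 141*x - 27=36*x^3 - 36*x^2 - 369*x + 189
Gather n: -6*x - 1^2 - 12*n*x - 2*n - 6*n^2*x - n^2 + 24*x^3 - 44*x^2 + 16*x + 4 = n^2*(-6*x - 1) + n*(-12*x - 2) + 24*x^3 - 44*x^2 + 10*x + 3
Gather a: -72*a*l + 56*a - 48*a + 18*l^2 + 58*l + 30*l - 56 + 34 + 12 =a*(8 - 72*l) + 18*l^2 + 88*l - 10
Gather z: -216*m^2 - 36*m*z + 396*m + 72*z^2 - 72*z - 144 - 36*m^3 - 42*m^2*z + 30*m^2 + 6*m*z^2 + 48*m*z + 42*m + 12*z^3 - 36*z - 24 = -36*m^3 - 186*m^2 + 438*m + 12*z^3 + z^2*(6*m + 72) + z*(-42*m^2 + 12*m - 108) - 168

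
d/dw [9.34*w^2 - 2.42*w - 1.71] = 18.68*w - 2.42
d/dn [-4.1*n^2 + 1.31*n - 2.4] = 1.31 - 8.2*n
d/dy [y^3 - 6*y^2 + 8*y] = 3*y^2 - 12*y + 8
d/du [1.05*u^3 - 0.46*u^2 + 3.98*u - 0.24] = 3.15*u^2 - 0.92*u + 3.98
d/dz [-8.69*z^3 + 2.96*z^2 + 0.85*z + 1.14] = -26.07*z^2 + 5.92*z + 0.85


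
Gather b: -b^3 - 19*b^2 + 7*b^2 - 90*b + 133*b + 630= -b^3 - 12*b^2 + 43*b + 630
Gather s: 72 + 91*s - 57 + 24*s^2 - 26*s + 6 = 24*s^2 + 65*s + 21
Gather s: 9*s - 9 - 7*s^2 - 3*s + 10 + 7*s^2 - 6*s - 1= 0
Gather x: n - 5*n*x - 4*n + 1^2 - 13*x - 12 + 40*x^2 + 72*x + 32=-3*n + 40*x^2 + x*(59 - 5*n) + 21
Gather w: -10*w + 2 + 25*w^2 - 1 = 25*w^2 - 10*w + 1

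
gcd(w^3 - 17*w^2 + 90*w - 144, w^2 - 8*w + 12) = w - 6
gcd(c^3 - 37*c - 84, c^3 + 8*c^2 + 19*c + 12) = c^2 + 7*c + 12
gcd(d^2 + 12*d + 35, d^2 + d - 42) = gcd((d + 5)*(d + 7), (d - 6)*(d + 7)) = d + 7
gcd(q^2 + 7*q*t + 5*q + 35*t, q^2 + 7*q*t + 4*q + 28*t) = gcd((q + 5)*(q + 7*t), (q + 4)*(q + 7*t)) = q + 7*t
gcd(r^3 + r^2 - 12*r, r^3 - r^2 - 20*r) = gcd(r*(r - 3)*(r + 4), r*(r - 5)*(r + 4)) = r^2 + 4*r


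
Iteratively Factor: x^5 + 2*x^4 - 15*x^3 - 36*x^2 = (x)*(x^4 + 2*x^3 - 15*x^2 - 36*x) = x*(x + 3)*(x^3 - x^2 - 12*x) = x^2*(x + 3)*(x^2 - x - 12) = x^2*(x - 4)*(x + 3)*(x + 3)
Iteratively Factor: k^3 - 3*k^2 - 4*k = (k + 1)*(k^2 - 4*k) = k*(k + 1)*(k - 4)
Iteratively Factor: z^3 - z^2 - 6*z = (z - 3)*(z^2 + 2*z) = z*(z - 3)*(z + 2)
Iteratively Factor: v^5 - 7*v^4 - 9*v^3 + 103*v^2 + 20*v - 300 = (v + 2)*(v^4 - 9*v^3 + 9*v^2 + 85*v - 150) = (v - 2)*(v + 2)*(v^3 - 7*v^2 - 5*v + 75) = (v - 5)*(v - 2)*(v + 2)*(v^2 - 2*v - 15) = (v - 5)*(v - 2)*(v + 2)*(v + 3)*(v - 5)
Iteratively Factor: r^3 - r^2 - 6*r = (r)*(r^2 - r - 6) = r*(r - 3)*(r + 2)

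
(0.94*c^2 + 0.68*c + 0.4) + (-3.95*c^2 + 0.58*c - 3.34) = -3.01*c^2 + 1.26*c - 2.94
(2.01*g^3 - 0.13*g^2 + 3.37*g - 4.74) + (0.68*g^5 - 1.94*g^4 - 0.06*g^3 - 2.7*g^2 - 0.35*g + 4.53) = 0.68*g^5 - 1.94*g^4 + 1.95*g^3 - 2.83*g^2 + 3.02*g - 0.21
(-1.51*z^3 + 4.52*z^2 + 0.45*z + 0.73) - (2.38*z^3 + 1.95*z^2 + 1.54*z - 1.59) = -3.89*z^3 + 2.57*z^2 - 1.09*z + 2.32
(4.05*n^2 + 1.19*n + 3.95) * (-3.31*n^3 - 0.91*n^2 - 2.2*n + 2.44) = -13.4055*n^5 - 7.6244*n^4 - 23.0674*n^3 + 3.6695*n^2 - 5.7864*n + 9.638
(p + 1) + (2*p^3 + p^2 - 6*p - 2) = 2*p^3 + p^2 - 5*p - 1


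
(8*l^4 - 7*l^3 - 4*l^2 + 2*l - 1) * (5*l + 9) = 40*l^5 + 37*l^4 - 83*l^3 - 26*l^2 + 13*l - 9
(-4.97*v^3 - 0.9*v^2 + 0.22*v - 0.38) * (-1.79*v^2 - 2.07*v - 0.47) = 8.8963*v^5 + 11.8989*v^4 + 3.8051*v^3 + 0.6478*v^2 + 0.6832*v + 0.1786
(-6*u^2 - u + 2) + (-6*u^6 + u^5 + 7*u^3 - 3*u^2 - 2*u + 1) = -6*u^6 + u^5 + 7*u^3 - 9*u^2 - 3*u + 3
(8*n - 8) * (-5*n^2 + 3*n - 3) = -40*n^3 + 64*n^2 - 48*n + 24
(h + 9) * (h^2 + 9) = h^3 + 9*h^2 + 9*h + 81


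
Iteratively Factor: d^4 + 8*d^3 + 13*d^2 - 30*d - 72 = (d + 3)*(d^3 + 5*d^2 - 2*d - 24) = (d - 2)*(d + 3)*(d^2 + 7*d + 12) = (d - 2)*(d + 3)^2*(d + 4)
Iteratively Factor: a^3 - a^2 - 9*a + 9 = (a + 3)*(a^2 - 4*a + 3) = (a - 1)*(a + 3)*(a - 3)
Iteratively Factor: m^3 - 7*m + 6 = (m - 2)*(m^2 + 2*m - 3) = (m - 2)*(m - 1)*(m + 3)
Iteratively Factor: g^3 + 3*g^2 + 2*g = (g + 2)*(g^2 + g) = (g + 1)*(g + 2)*(g)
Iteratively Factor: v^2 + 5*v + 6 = (v + 3)*(v + 2)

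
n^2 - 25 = (n - 5)*(n + 5)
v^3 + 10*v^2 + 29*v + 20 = (v + 1)*(v + 4)*(v + 5)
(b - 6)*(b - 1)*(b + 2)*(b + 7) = b^4 + 2*b^3 - 43*b^2 - 44*b + 84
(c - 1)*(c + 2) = c^2 + c - 2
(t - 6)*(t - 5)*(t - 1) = t^3 - 12*t^2 + 41*t - 30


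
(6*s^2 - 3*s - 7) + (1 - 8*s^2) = -2*s^2 - 3*s - 6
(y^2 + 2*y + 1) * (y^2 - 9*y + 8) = y^4 - 7*y^3 - 9*y^2 + 7*y + 8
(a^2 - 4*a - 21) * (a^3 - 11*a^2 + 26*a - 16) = a^5 - 15*a^4 + 49*a^3 + 111*a^2 - 482*a + 336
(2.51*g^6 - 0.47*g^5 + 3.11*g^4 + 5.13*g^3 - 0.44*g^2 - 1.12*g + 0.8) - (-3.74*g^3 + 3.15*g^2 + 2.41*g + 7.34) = 2.51*g^6 - 0.47*g^5 + 3.11*g^4 + 8.87*g^3 - 3.59*g^2 - 3.53*g - 6.54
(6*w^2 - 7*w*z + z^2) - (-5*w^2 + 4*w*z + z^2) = 11*w^2 - 11*w*z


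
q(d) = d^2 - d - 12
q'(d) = 2*d - 1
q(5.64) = 14.17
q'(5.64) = 10.28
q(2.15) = -9.53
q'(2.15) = 3.30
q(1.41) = -11.42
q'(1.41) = 1.82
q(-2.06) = -5.70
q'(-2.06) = -5.12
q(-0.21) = -11.75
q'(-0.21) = -1.42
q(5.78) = 15.63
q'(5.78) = 10.56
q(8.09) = 45.36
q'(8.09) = 15.18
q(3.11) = -5.44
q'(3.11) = 5.22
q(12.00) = 120.00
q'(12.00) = 23.00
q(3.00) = -6.00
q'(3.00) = 5.00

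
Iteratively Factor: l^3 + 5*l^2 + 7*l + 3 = (l + 1)*(l^2 + 4*l + 3) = (l + 1)^2*(l + 3)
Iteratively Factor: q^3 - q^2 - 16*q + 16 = (q - 1)*(q^2 - 16) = (q - 4)*(q - 1)*(q + 4)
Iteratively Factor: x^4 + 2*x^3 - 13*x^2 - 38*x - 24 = (x + 2)*(x^3 - 13*x - 12) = (x + 1)*(x + 2)*(x^2 - x - 12) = (x + 1)*(x + 2)*(x + 3)*(x - 4)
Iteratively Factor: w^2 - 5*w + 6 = (w - 2)*(w - 3)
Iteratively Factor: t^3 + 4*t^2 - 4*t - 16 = (t + 4)*(t^2 - 4) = (t + 2)*(t + 4)*(t - 2)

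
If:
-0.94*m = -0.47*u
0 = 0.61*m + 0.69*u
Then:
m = 0.00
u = 0.00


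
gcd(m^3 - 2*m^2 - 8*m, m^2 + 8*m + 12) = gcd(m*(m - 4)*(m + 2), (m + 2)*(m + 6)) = m + 2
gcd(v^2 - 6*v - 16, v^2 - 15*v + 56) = v - 8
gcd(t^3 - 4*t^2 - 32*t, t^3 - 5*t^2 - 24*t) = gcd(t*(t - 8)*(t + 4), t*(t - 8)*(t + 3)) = t^2 - 8*t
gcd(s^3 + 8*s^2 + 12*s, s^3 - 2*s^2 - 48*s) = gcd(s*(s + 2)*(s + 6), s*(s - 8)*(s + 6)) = s^2 + 6*s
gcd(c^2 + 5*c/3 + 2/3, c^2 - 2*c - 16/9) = c + 2/3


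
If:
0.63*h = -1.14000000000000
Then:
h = -1.81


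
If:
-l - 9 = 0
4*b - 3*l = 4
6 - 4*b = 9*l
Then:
No Solution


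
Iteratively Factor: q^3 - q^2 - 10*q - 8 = (q + 2)*(q^2 - 3*q - 4) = (q - 4)*(q + 2)*(q + 1)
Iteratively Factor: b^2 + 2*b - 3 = (b - 1)*(b + 3)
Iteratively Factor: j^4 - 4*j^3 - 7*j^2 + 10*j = (j - 5)*(j^3 + j^2 - 2*j) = j*(j - 5)*(j^2 + j - 2) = j*(j - 5)*(j + 2)*(j - 1)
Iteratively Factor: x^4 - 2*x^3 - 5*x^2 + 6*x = (x - 3)*(x^3 + x^2 - 2*x) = (x - 3)*(x + 2)*(x^2 - x) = (x - 3)*(x - 1)*(x + 2)*(x)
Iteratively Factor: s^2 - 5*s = (s)*(s - 5)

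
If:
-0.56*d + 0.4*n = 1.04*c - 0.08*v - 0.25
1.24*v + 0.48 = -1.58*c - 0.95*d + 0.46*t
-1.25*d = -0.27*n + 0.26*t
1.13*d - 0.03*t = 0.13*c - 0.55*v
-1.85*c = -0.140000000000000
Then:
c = 0.08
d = 1.72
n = 2.75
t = -5.43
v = -3.82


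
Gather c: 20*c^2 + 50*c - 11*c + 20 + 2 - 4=20*c^2 + 39*c + 18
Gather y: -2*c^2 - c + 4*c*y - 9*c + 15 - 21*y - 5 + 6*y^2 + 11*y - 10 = -2*c^2 - 10*c + 6*y^2 + y*(4*c - 10)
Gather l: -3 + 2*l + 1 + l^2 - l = l^2 + l - 2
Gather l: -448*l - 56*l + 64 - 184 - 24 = -504*l - 144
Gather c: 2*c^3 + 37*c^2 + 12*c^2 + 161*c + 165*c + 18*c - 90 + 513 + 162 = 2*c^3 + 49*c^2 + 344*c + 585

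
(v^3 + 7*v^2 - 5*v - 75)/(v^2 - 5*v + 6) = (v^2 + 10*v + 25)/(v - 2)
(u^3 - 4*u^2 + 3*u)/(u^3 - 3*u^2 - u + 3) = u/(u + 1)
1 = 1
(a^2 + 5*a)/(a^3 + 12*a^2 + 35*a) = 1/(a + 7)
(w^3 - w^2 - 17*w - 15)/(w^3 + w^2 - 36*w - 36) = (w^2 - 2*w - 15)/(w^2 - 36)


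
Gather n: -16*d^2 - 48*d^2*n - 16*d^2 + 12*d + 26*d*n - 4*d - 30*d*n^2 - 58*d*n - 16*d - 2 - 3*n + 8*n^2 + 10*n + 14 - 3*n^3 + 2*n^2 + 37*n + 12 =-32*d^2 - 8*d - 3*n^3 + n^2*(10 - 30*d) + n*(-48*d^2 - 32*d + 44) + 24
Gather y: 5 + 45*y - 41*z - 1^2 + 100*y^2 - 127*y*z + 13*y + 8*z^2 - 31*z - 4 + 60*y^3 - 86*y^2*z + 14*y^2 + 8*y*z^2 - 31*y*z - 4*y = 60*y^3 + y^2*(114 - 86*z) + y*(8*z^2 - 158*z + 54) + 8*z^2 - 72*z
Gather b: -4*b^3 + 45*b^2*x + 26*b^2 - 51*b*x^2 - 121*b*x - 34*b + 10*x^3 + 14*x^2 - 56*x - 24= -4*b^3 + b^2*(45*x + 26) + b*(-51*x^2 - 121*x - 34) + 10*x^3 + 14*x^2 - 56*x - 24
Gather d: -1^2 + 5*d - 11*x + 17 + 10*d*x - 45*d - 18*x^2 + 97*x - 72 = d*(10*x - 40) - 18*x^2 + 86*x - 56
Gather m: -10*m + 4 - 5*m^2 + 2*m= -5*m^2 - 8*m + 4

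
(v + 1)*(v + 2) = v^2 + 3*v + 2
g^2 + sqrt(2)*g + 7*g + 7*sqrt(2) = (g + 7)*(g + sqrt(2))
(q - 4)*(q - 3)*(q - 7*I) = q^3 - 7*q^2 - 7*I*q^2 + 12*q + 49*I*q - 84*I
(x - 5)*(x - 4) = x^2 - 9*x + 20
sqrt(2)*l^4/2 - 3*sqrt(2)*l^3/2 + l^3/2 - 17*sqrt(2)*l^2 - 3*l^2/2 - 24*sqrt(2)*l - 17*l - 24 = (l - 8)*(l + 3)*(l + sqrt(2)/2)*(sqrt(2)*l/2 + sqrt(2))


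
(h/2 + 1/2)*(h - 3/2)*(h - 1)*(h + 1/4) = h^4/2 - 5*h^3/8 - 11*h^2/16 + 5*h/8 + 3/16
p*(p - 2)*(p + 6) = p^3 + 4*p^2 - 12*p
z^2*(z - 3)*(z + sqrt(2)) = z^4 - 3*z^3 + sqrt(2)*z^3 - 3*sqrt(2)*z^2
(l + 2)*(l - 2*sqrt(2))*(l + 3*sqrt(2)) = l^3 + sqrt(2)*l^2 + 2*l^2 - 12*l + 2*sqrt(2)*l - 24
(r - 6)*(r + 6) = r^2 - 36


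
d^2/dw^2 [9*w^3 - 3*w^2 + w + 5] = 54*w - 6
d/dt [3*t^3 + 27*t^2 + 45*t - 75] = 9*t^2 + 54*t + 45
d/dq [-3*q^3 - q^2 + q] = -9*q^2 - 2*q + 1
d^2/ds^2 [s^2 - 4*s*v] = 2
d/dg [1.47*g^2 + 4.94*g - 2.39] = 2.94*g + 4.94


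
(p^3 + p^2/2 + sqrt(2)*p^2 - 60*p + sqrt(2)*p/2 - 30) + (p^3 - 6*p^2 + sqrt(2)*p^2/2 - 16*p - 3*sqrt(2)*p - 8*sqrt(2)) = 2*p^3 - 11*p^2/2 + 3*sqrt(2)*p^2/2 - 76*p - 5*sqrt(2)*p/2 - 30 - 8*sqrt(2)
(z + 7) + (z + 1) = 2*z + 8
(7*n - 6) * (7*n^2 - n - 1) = 49*n^3 - 49*n^2 - n + 6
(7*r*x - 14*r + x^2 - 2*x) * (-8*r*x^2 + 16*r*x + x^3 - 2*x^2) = -56*r^2*x^3 + 224*r^2*x^2 - 224*r^2*x - r*x^4 + 4*r*x^3 - 4*r*x^2 + x^5 - 4*x^4 + 4*x^3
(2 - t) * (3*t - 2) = -3*t^2 + 8*t - 4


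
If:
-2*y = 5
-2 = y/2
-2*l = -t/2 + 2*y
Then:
No Solution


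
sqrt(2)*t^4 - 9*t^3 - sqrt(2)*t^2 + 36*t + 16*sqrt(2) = (t - 4*sqrt(2))*(t - 2*sqrt(2))*(t + sqrt(2))*(sqrt(2)*t + 1)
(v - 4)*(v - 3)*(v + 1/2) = v^3 - 13*v^2/2 + 17*v/2 + 6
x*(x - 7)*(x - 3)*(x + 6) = x^4 - 4*x^3 - 39*x^2 + 126*x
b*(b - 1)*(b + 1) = b^3 - b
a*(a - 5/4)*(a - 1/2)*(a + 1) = a^4 - 3*a^3/4 - 9*a^2/8 + 5*a/8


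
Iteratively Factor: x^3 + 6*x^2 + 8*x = (x)*(x^2 + 6*x + 8) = x*(x + 2)*(x + 4)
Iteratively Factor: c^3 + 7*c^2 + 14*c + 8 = (c + 1)*(c^2 + 6*c + 8) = (c + 1)*(c + 4)*(c + 2)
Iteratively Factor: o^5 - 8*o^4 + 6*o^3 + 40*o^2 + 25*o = (o + 1)*(o^4 - 9*o^3 + 15*o^2 + 25*o) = o*(o + 1)*(o^3 - 9*o^2 + 15*o + 25) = o*(o + 1)^2*(o^2 - 10*o + 25) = o*(o - 5)*(o + 1)^2*(o - 5)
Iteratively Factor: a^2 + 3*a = (a + 3)*(a)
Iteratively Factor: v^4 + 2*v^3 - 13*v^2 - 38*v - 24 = (v + 1)*(v^3 + v^2 - 14*v - 24) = (v - 4)*(v + 1)*(v^2 + 5*v + 6) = (v - 4)*(v + 1)*(v + 2)*(v + 3)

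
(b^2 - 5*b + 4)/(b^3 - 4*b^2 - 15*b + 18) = (b - 4)/(b^2 - 3*b - 18)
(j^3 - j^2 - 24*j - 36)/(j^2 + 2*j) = j - 3 - 18/j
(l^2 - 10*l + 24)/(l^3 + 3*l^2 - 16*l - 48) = (l - 6)/(l^2 + 7*l + 12)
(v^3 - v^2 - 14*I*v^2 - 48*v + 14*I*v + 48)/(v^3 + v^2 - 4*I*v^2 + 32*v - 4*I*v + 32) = (v^2 - v*(1 + 6*I) + 6*I)/(v^2 + v*(1 + 4*I) + 4*I)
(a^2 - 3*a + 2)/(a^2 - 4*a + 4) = (a - 1)/(a - 2)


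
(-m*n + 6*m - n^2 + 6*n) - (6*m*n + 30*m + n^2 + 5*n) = -7*m*n - 24*m - 2*n^2 + n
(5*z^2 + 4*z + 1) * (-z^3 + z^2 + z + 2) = -5*z^5 + z^4 + 8*z^3 + 15*z^2 + 9*z + 2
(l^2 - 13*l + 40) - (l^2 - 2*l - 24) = 64 - 11*l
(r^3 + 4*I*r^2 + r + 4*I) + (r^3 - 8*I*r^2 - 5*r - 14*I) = 2*r^3 - 4*I*r^2 - 4*r - 10*I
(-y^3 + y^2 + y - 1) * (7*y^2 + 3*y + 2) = -7*y^5 + 4*y^4 + 8*y^3 - 2*y^2 - y - 2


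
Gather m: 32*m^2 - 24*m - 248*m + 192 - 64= 32*m^2 - 272*m + 128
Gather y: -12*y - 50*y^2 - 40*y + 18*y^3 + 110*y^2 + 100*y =18*y^3 + 60*y^2 + 48*y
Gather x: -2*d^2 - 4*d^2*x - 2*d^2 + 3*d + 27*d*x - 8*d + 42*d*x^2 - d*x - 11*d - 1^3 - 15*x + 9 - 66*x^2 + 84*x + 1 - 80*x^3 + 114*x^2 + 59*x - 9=-4*d^2 - 16*d - 80*x^3 + x^2*(42*d + 48) + x*(-4*d^2 + 26*d + 128)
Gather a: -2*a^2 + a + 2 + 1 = -2*a^2 + a + 3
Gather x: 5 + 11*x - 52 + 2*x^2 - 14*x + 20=2*x^2 - 3*x - 27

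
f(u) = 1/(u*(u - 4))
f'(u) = -1/(u*(u - 4)^2) - 1/(u^2*(u - 4)) = 2*(2 - u)/(u^2*(u^2 - 8*u + 16))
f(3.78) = -1.20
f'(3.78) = -5.15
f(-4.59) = 0.03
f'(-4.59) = 0.01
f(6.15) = 0.08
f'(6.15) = -0.05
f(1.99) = -0.25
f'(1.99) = 0.00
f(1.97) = -0.25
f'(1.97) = 0.00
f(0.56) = -0.52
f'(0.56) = 0.78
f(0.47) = -0.60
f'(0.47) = 1.11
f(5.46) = 0.13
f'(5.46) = -0.11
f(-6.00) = 0.02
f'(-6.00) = 0.00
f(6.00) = 0.08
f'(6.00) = -0.06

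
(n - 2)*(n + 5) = n^2 + 3*n - 10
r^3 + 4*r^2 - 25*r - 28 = (r - 4)*(r + 1)*(r + 7)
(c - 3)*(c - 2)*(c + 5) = c^3 - 19*c + 30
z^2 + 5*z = z*(z + 5)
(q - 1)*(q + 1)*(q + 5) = q^3 + 5*q^2 - q - 5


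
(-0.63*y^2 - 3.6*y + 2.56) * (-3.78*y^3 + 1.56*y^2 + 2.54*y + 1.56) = 2.3814*y^5 + 12.6252*y^4 - 16.893*y^3 - 6.1332*y^2 + 0.8864*y + 3.9936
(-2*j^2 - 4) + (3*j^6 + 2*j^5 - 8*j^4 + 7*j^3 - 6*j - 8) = 3*j^6 + 2*j^5 - 8*j^4 + 7*j^3 - 2*j^2 - 6*j - 12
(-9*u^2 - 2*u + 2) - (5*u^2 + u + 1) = -14*u^2 - 3*u + 1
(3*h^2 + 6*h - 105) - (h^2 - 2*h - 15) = 2*h^2 + 8*h - 90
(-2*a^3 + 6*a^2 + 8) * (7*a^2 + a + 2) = -14*a^5 + 40*a^4 + 2*a^3 + 68*a^2 + 8*a + 16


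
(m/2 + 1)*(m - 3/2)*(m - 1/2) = m^3/2 - 13*m/8 + 3/4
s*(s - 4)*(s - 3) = s^3 - 7*s^2 + 12*s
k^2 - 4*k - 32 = (k - 8)*(k + 4)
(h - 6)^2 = h^2 - 12*h + 36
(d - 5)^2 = d^2 - 10*d + 25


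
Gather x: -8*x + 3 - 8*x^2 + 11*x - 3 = -8*x^2 + 3*x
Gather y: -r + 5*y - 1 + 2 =-r + 5*y + 1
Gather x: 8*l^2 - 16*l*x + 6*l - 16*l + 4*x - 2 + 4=8*l^2 - 10*l + x*(4 - 16*l) + 2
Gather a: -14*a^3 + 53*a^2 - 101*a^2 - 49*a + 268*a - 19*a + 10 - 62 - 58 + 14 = -14*a^3 - 48*a^2 + 200*a - 96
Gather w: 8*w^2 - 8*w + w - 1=8*w^2 - 7*w - 1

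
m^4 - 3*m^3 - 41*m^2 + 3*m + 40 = (m - 8)*(m - 1)*(m + 1)*(m + 5)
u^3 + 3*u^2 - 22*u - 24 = (u - 4)*(u + 1)*(u + 6)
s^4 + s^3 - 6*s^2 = s^2*(s - 2)*(s + 3)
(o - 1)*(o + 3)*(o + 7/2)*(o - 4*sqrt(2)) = o^4 - 4*sqrt(2)*o^3 + 11*o^3/2 - 22*sqrt(2)*o^2 + 4*o^2 - 16*sqrt(2)*o - 21*o/2 + 42*sqrt(2)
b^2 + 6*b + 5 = (b + 1)*(b + 5)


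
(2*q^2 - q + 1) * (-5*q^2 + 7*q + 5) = -10*q^4 + 19*q^3 - 2*q^2 + 2*q + 5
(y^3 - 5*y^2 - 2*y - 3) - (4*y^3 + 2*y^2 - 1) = -3*y^3 - 7*y^2 - 2*y - 2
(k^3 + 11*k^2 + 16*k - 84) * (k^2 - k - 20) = k^5 + 10*k^4 - 15*k^3 - 320*k^2 - 236*k + 1680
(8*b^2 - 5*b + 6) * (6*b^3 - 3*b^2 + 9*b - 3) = 48*b^5 - 54*b^4 + 123*b^3 - 87*b^2 + 69*b - 18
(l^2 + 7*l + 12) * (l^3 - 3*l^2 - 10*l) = l^5 + 4*l^4 - 19*l^3 - 106*l^2 - 120*l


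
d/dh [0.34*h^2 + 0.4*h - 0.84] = 0.68*h + 0.4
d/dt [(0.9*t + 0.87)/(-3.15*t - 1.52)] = (4.323375*t + 2.0862)/(3.15*t + 1.52)^3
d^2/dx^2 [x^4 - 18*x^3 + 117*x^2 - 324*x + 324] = 12*x^2 - 108*x + 234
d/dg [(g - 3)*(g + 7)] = 2*g + 4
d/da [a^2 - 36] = 2*a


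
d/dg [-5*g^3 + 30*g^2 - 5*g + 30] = -15*g^2 + 60*g - 5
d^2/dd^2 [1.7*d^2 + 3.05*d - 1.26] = 3.40000000000000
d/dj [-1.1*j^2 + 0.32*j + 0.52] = 0.32 - 2.2*j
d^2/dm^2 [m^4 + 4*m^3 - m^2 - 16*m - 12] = 12*m^2 + 24*m - 2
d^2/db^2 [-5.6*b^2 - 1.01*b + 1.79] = -11.2000000000000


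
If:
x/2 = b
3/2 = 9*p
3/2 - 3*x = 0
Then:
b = 1/4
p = 1/6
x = 1/2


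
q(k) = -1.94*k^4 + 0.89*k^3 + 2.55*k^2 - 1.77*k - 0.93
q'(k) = -7.76*k^3 + 2.67*k^2 + 5.1*k - 1.77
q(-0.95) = 0.71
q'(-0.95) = 2.45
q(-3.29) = -226.49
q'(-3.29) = 286.69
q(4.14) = -471.31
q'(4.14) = -485.53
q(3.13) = -140.40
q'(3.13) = -197.60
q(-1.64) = -9.13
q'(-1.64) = 31.28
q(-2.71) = -99.75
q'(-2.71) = 158.46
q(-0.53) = 0.44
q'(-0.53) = -2.57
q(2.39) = -41.74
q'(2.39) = -80.27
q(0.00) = -0.93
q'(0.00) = -1.77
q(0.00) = -0.93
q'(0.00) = -1.77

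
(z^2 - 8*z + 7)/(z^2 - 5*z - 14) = (z - 1)/(z + 2)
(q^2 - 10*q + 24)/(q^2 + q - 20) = (q - 6)/(q + 5)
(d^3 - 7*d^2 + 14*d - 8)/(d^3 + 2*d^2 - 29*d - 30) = (d^3 - 7*d^2 + 14*d - 8)/(d^3 + 2*d^2 - 29*d - 30)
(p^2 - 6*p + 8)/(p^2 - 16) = (p - 2)/(p + 4)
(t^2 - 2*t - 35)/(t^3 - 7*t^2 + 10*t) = (t^2 - 2*t - 35)/(t*(t^2 - 7*t + 10))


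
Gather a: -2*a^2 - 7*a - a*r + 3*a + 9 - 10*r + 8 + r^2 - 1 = -2*a^2 + a*(-r - 4) + r^2 - 10*r + 16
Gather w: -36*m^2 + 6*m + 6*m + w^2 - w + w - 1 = -36*m^2 + 12*m + w^2 - 1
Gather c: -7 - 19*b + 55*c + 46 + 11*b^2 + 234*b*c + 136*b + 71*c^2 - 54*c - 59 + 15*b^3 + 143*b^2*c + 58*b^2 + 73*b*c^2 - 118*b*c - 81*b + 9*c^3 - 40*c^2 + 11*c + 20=15*b^3 + 69*b^2 + 36*b + 9*c^3 + c^2*(73*b + 31) + c*(143*b^2 + 116*b + 12)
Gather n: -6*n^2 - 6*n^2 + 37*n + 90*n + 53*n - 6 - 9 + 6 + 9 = -12*n^2 + 180*n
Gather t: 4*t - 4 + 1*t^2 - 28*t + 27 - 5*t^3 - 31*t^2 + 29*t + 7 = -5*t^3 - 30*t^2 + 5*t + 30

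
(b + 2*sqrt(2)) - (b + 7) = -7 + 2*sqrt(2)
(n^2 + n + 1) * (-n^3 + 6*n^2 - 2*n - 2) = -n^5 + 5*n^4 + 3*n^3 + 2*n^2 - 4*n - 2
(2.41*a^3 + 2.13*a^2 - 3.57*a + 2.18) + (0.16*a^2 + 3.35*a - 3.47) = 2.41*a^3 + 2.29*a^2 - 0.22*a - 1.29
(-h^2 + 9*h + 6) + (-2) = -h^2 + 9*h + 4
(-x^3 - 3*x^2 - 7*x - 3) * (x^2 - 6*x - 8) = -x^5 + 3*x^4 + 19*x^3 + 63*x^2 + 74*x + 24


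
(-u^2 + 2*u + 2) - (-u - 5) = -u^2 + 3*u + 7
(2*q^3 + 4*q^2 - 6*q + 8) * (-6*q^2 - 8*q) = -12*q^5 - 40*q^4 + 4*q^3 - 64*q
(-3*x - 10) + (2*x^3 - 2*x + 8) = 2*x^3 - 5*x - 2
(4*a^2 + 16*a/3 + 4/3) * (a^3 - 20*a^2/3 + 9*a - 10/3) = 4*a^5 - 64*a^4/3 + 16*a^3/9 + 232*a^2/9 - 52*a/9 - 40/9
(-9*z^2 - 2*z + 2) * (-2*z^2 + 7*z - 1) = 18*z^4 - 59*z^3 - 9*z^2 + 16*z - 2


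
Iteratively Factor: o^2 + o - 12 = (o - 3)*(o + 4)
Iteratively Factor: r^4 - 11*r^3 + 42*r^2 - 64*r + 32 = (r - 4)*(r^3 - 7*r^2 + 14*r - 8) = (r - 4)^2*(r^2 - 3*r + 2) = (r - 4)^2*(r - 1)*(r - 2)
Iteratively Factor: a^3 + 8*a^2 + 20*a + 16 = (a + 4)*(a^2 + 4*a + 4) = (a + 2)*(a + 4)*(a + 2)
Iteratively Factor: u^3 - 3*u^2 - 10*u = (u + 2)*(u^2 - 5*u) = u*(u + 2)*(u - 5)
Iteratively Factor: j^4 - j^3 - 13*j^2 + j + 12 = (j - 4)*(j^3 + 3*j^2 - j - 3) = (j - 4)*(j + 3)*(j^2 - 1) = (j - 4)*(j - 1)*(j + 3)*(j + 1)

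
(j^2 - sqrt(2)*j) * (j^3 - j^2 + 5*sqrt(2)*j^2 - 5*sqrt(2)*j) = j^5 - j^4 + 4*sqrt(2)*j^4 - 10*j^3 - 4*sqrt(2)*j^3 + 10*j^2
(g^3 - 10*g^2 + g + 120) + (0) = g^3 - 10*g^2 + g + 120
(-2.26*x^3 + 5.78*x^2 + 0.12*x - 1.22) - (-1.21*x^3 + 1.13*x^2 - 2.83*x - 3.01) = -1.05*x^3 + 4.65*x^2 + 2.95*x + 1.79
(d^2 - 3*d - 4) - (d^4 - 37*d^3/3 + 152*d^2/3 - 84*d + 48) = -d^4 + 37*d^3/3 - 149*d^2/3 + 81*d - 52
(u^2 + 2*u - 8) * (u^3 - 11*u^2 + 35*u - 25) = u^5 - 9*u^4 + 5*u^3 + 133*u^2 - 330*u + 200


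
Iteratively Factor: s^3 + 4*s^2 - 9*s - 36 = (s - 3)*(s^2 + 7*s + 12) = (s - 3)*(s + 4)*(s + 3)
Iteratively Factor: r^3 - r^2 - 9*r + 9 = (r - 1)*(r^2 - 9) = (r - 3)*(r - 1)*(r + 3)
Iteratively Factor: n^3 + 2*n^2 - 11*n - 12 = (n - 3)*(n^2 + 5*n + 4) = (n - 3)*(n + 4)*(n + 1)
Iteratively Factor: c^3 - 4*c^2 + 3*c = (c - 1)*(c^2 - 3*c) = (c - 3)*(c - 1)*(c)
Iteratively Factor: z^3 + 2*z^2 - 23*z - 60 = (z - 5)*(z^2 + 7*z + 12) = (z - 5)*(z + 4)*(z + 3)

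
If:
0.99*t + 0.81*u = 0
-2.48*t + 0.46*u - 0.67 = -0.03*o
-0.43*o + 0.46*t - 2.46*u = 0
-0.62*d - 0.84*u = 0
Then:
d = -0.40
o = -1.93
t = -0.24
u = 0.29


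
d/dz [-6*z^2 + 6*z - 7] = 6 - 12*z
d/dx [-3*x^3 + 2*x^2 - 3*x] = -9*x^2 + 4*x - 3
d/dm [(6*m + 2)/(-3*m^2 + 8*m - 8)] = 2*(9*m^2 + 6*m - 32)/(9*m^4 - 48*m^3 + 112*m^2 - 128*m + 64)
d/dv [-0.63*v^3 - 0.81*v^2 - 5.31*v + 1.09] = -1.89*v^2 - 1.62*v - 5.31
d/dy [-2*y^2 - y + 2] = -4*y - 1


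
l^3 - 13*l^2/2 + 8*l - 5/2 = (l - 5)*(l - 1)*(l - 1/2)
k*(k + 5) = k^2 + 5*k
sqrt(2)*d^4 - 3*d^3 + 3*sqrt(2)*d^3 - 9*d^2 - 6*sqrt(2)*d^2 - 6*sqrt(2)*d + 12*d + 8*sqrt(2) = (d - 1)*(d + 4)*(d - 2*sqrt(2))*(sqrt(2)*d + 1)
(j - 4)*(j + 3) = j^2 - j - 12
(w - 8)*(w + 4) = w^2 - 4*w - 32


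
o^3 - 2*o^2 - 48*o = o*(o - 8)*(o + 6)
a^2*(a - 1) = a^3 - a^2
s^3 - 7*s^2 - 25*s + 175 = (s - 7)*(s - 5)*(s + 5)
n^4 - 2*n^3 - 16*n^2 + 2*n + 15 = (n - 5)*(n - 1)*(n + 1)*(n + 3)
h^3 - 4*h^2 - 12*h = h*(h - 6)*(h + 2)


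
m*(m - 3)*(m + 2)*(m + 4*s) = m^4 + 4*m^3*s - m^3 - 4*m^2*s - 6*m^2 - 24*m*s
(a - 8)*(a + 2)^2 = a^3 - 4*a^2 - 28*a - 32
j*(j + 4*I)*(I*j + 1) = I*j^3 - 3*j^2 + 4*I*j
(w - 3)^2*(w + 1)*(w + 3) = w^4 - 2*w^3 - 12*w^2 + 18*w + 27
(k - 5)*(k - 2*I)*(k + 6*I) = k^3 - 5*k^2 + 4*I*k^2 + 12*k - 20*I*k - 60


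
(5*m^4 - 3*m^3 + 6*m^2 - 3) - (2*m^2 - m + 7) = 5*m^4 - 3*m^3 + 4*m^2 + m - 10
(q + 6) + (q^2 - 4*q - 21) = q^2 - 3*q - 15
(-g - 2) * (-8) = 8*g + 16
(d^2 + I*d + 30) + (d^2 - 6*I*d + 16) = 2*d^2 - 5*I*d + 46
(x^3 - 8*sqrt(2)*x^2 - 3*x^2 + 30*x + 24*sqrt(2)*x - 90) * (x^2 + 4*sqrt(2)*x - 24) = x^5 - 4*sqrt(2)*x^4 - 3*x^4 - 58*x^3 + 12*sqrt(2)*x^3 + 174*x^2 + 312*sqrt(2)*x^2 - 936*sqrt(2)*x - 720*x + 2160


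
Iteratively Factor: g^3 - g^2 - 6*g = (g)*(g^2 - g - 6) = g*(g + 2)*(g - 3)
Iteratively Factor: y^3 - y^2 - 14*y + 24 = (y - 3)*(y^2 + 2*y - 8) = (y - 3)*(y - 2)*(y + 4)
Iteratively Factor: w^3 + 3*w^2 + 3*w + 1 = (w + 1)*(w^2 + 2*w + 1) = (w + 1)^2*(w + 1)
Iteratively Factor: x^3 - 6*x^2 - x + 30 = (x + 2)*(x^2 - 8*x + 15) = (x - 5)*(x + 2)*(x - 3)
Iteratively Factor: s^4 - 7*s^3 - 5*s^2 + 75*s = (s - 5)*(s^3 - 2*s^2 - 15*s) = (s - 5)^2*(s^2 + 3*s) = s*(s - 5)^2*(s + 3)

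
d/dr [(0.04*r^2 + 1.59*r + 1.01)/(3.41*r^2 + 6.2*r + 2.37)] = (-5.1739*r^2 - 6.6986*r - 2.4937)/(11.6281*r^4 + 42.284*r^3 + 54.6034*r^2 + 29.388*r + 5.6169)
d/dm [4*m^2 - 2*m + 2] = 8*m - 2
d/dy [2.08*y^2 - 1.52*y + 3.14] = 4.16*y - 1.52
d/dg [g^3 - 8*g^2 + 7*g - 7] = 3*g^2 - 16*g + 7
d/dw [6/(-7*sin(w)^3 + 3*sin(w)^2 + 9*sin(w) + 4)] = 18*(7*sin(w)^2 - 2*sin(w) - 3)*cos(w)/(-7*sin(w)^3 + 3*sin(w)^2 + 9*sin(w) + 4)^2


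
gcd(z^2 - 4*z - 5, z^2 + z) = z + 1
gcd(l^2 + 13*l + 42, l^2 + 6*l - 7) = l + 7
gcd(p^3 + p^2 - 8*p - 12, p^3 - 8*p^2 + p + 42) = p^2 - p - 6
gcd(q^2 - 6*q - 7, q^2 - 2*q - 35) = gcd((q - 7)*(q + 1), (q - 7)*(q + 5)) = q - 7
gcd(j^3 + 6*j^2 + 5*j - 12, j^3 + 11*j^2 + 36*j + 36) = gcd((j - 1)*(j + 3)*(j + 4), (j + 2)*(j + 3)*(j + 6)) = j + 3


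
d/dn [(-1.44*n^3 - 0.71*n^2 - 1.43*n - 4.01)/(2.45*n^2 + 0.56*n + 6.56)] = (-3.528*n^4 - 1.6128*n^3 - 25.2333*n^2 + 10.3338*n - 7.1352)/(6.0025*n^4 + 2.744*n^3 + 32.4576*n^2 + 7.3472*n + 43.0336)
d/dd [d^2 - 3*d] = 2*d - 3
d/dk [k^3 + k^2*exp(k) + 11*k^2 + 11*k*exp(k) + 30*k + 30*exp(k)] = k^2*exp(k) + 3*k^2 + 13*k*exp(k) + 22*k + 41*exp(k) + 30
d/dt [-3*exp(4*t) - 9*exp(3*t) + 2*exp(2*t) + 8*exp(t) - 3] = (-12*exp(3*t) - 27*exp(2*t) + 4*exp(t) + 8)*exp(t)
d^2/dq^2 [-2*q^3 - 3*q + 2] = -12*q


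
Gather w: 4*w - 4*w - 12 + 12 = 0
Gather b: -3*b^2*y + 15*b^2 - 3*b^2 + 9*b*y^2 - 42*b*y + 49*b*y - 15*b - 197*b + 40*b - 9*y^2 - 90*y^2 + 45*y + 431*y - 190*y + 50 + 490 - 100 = b^2*(12 - 3*y) + b*(9*y^2 + 7*y - 172) - 99*y^2 + 286*y + 440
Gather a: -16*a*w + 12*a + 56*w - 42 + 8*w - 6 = a*(12 - 16*w) + 64*w - 48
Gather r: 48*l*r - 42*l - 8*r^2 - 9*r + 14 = -42*l - 8*r^2 + r*(48*l - 9) + 14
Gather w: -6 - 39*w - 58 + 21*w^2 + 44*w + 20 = 21*w^2 + 5*w - 44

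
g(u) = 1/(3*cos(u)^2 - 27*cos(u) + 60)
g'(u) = (6*sin(u)*cos(u) - 27*sin(u))/(3*cos(u)^2 - 27*cos(u) + 60)^2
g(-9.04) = 0.01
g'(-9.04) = 0.00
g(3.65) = 0.01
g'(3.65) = 0.00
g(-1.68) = 0.02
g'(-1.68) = 0.01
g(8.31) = 0.01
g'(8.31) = -0.01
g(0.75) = 0.02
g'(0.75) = -0.01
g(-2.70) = 0.01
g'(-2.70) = 0.00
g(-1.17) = 0.02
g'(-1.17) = 0.01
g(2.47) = 0.01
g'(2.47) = -0.00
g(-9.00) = 0.01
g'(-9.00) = 0.00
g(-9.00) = 0.01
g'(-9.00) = 0.00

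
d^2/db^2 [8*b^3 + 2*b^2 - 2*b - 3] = 48*b + 4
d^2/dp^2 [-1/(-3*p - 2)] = 18/(3*p + 2)^3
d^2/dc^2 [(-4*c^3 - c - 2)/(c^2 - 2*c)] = 2*(-17*c^3 - 6*c^2 + 12*c - 8)/(c^3*(c^3 - 6*c^2 + 12*c - 8))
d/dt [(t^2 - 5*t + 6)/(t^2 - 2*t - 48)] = 3*(t^2 - 36*t + 84)/(t^4 - 4*t^3 - 92*t^2 + 192*t + 2304)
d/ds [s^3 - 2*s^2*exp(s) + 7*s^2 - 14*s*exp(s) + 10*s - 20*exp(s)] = -2*s^2*exp(s) + 3*s^2 - 18*s*exp(s) + 14*s - 34*exp(s) + 10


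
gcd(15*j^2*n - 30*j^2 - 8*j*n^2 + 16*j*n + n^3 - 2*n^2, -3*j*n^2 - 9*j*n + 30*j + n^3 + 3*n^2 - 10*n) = 3*j*n - 6*j - n^2 + 2*n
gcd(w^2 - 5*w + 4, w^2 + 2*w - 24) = w - 4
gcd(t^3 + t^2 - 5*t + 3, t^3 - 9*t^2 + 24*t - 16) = t - 1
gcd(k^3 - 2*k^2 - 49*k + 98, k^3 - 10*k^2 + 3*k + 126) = k - 7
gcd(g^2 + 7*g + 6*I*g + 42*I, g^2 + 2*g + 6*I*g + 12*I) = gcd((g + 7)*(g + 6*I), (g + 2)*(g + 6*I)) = g + 6*I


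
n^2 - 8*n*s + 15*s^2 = (n - 5*s)*(n - 3*s)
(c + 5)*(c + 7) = c^2 + 12*c + 35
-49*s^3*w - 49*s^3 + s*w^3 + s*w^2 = (-7*s + w)*(7*s + w)*(s*w + s)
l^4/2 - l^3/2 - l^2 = l^2*(l/2 + 1/2)*(l - 2)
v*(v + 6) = v^2 + 6*v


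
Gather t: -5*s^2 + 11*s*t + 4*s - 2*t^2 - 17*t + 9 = -5*s^2 + 4*s - 2*t^2 + t*(11*s - 17) + 9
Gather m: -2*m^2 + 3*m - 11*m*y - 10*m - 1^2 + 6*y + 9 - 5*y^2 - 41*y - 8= -2*m^2 + m*(-11*y - 7) - 5*y^2 - 35*y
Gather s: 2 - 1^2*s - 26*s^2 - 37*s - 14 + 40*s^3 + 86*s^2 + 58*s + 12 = 40*s^3 + 60*s^2 + 20*s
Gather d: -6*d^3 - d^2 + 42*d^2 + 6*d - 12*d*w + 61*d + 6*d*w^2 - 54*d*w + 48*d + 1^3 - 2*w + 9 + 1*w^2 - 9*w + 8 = -6*d^3 + 41*d^2 + d*(6*w^2 - 66*w + 115) + w^2 - 11*w + 18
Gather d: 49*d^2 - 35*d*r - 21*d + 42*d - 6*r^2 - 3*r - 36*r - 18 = 49*d^2 + d*(21 - 35*r) - 6*r^2 - 39*r - 18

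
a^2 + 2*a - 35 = (a - 5)*(a + 7)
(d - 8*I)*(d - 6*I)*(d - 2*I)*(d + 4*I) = d^4 - 12*I*d^3 - 12*d^2 - 208*I*d - 384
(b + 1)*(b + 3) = b^2 + 4*b + 3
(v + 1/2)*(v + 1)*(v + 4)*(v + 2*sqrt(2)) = v^4 + 2*sqrt(2)*v^3 + 11*v^3/2 + 13*v^2/2 + 11*sqrt(2)*v^2 + 2*v + 13*sqrt(2)*v + 4*sqrt(2)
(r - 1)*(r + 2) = r^2 + r - 2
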